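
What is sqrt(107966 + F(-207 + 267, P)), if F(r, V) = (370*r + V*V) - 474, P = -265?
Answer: 3*sqrt(22213) ≈ 447.12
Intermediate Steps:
F(r, V) = -474 + V**2 + 370*r (F(r, V) = (370*r + V**2) - 474 = (V**2 + 370*r) - 474 = -474 + V**2 + 370*r)
sqrt(107966 + F(-207 + 267, P)) = sqrt(107966 + (-474 + (-265)**2 + 370*(-207 + 267))) = sqrt(107966 + (-474 + 70225 + 370*60)) = sqrt(107966 + (-474 + 70225 + 22200)) = sqrt(107966 + 91951) = sqrt(199917) = 3*sqrt(22213)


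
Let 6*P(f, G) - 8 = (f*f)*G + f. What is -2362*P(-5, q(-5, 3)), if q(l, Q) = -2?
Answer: 55507/3 ≈ 18502.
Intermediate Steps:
P(f, G) = 4/3 + f/6 + G*f²/6 (P(f, G) = 4/3 + ((f*f)*G + f)/6 = 4/3 + (f²*G + f)/6 = 4/3 + (G*f² + f)/6 = 4/3 + (f + G*f²)/6 = 4/3 + (f/6 + G*f²/6) = 4/3 + f/6 + G*f²/6)
-2362*P(-5, q(-5, 3)) = -2362*(4/3 + (⅙)*(-5) + (⅙)*(-2)*(-5)²) = -2362*(4/3 - ⅚ + (⅙)*(-2)*25) = -2362*(4/3 - ⅚ - 25/3) = -2362*(-47/6) = 55507/3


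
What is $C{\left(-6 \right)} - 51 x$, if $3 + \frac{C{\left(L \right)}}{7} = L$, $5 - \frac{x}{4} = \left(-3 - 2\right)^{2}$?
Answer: $4017$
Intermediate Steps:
$x = -80$ ($x = 20 - 4 \left(-3 - 2\right)^{2} = 20 - 4 \left(-5\right)^{2} = 20 - 100 = -80$)
$C{\left(L \right)} = -21 + 7 L$
$C{\left(-6 \right)} - 51 x = \left(-21 + 7 \left(-6\right)\right) - -4080 = \left(-21 - 42\right) + 4080 = -63 + 4080 = 4017$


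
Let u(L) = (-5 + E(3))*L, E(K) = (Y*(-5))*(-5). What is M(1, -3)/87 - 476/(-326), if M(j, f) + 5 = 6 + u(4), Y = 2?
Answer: 50209/14181 ≈ 3.5406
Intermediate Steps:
E(K) = 50 (E(K) = (2*(-5))*(-5) = -10*(-5) = 50)
u(L) = 45*L (u(L) = (-5 + 50)*L = 45*L)
M(j, f) = 181 (M(j, f) = -5 + (6 + 45*4) = -5 + (6 + 180) = -5 + 186 = 181)
M(1, -3)/87 - 476/(-326) = 181/87 - 476/(-326) = 181*(1/87) - 476*(-1/326) = 181/87 + 238/163 = 50209/14181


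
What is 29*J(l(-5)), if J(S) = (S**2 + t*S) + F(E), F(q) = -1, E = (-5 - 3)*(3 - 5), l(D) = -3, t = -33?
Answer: 3103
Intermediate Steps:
E = 16 (E = -8*(-2) = 16)
J(S) = -1 + S**2 - 33*S (J(S) = (S**2 - 33*S) - 1 = -1 + S**2 - 33*S)
29*J(l(-5)) = 29*(-1 + (-3)**2 - 33*(-3)) = 29*(-1 + 9 + 99) = 29*107 = 3103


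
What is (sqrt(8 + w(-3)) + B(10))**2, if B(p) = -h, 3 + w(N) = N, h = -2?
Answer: (2 + sqrt(2))**2 ≈ 11.657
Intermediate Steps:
w(N) = -3 + N
B(p) = 2 (B(p) = -1*(-2) = 2)
(sqrt(8 + w(-3)) + B(10))**2 = (sqrt(8 + (-3 - 3)) + 2)**2 = (sqrt(8 - 6) + 2)**2 = (sqrt(2) + 2)**2 = (2 + sqrt(2))**2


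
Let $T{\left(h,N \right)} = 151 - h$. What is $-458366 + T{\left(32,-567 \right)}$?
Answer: $-458247$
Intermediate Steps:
$-458366 + T{\left(32,-567 \right)} = -458366 + \left(151 - 32\right) = -458366 + 119 = -458247$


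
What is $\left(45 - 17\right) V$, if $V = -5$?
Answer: $-140$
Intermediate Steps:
$\left(45 - 17\right) V = \left(45 - 17\right) \left(-5\right) = 28 \left(-5\right) = -140$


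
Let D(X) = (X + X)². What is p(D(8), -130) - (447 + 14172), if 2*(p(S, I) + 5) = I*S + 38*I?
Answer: -33734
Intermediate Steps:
D(X) = 4*X² (D(X) = (2*X)² = 4*X²)
p(S, I) = -5 + 19*I + I*S/2 (p(S, I) = -5 + (I*S + 38*I)/2 = -5 + (38*I + I*S)/2 = -5 + (19*I + I*S/2) = -5 + 19*I + I*S/2)
p(D(8), -130) - (447 + 14172) = (-5 + 19*(-130) + (½)*(-130)*(4*8²)) - (447 + 14172) = (-5 - 2470 + (½)*(-130)*(4*64)) - 1*14619 = (-5 - 2470 + (½)*(-130)*256) - 14619 = (-5 - 2470 - 16640) - 14619 = -19115 - 14619 = -33734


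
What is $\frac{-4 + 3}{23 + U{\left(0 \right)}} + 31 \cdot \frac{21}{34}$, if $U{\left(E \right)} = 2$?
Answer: $\frac{16241}{850} \approx 19.107$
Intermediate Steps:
$\frac{-4 + 3}{23 + U{\left(0 \right)}} + 31 \cdot \frac{21}{34} = \frac{-4 + 3}{23 + 2} + 31 \cdot \frac{21}{34} = - \frac{1}{25} + 31 \cdot 21 \cdot \frac{1}{34} = \left(-1\right) \frac{1}{25} + 31 \cdot \frac{21}{34} = - \frac{1}{25} + \frac{651}{34} = \frac{16241}{850}$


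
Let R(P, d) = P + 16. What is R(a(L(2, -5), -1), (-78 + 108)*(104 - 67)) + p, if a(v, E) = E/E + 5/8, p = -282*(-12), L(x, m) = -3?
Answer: 27213/8 ≈ 3401.6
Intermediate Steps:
p = 3384
a(v, E) = 13/8 (a(v, E) = 1 + 5*(1/8) = 1 + 5/8 = 13/8)
R(P, d) = 16 + P
R(a(L(2, -5), -1), (-78 + 108)*(104 - 67)) + p = (16 + 13/8) + 3384 = 141/8 + 3384 = 27213/8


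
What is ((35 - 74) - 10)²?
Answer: 2401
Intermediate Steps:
((35 - 74) - 10)² = (-39 - 10)² = (-49)² = 2401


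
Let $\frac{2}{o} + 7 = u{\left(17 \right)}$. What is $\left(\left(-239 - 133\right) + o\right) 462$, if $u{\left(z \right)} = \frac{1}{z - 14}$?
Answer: $- \frac{860013}{5} \approx -1.72 \cdot 10^{5}$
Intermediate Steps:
$u{\left(z \right)} = \frac{1}{-14 + z}$
$o = - \frac{3}{10}$ ($o = \frac{2}{-7 + \frac{1}{-14 + 17}} = \frac{2}{-7 + \frac{1}{3}} = \frac{2}{- \frac{20}{3}} = 2 \left(- \frac{3}{20}\right) = - \frac{3}{10} \approx -0.3$)
$\left(\left(-239 - 133\right) + o\right) 462 = \left(\left(-239 - 133\right) - \frac{3}{10}\right) 462 = \left(-372 - \frac{3}{10}\right) 462 = \left(- \frac{3723}{10}\right) 462 = - \frac{860013}{5}$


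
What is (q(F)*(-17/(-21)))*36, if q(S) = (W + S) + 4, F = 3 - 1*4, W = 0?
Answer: 612/7 ≈ 87.429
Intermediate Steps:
F = -1 (F = 3 - 4 = -1)
q(S) = 4 + S (q(S) = (0 + S) + 4 = S + 4 = 4 + S)
(q(F)*(-17/(-21)))*36 = ((4 - 1)*(-17/(-21)))*36 = (3*(-17*(-1/21)))*36 = (3*(17/21))*36 = (17/7)*36 = 612/7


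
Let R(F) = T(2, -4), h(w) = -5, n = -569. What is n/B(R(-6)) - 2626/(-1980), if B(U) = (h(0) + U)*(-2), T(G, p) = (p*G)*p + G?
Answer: 159866/14355 ≈ 11.137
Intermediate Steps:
T(G, p) = G + G*p**2 (T(G, p) = (G*p)*p + G = G*p**2 + G = G + G*p**2)
R(F) = 34 (R(F) = 2*(1 + (-4)**2) = 2*(1 + 16) = 2*17 = 34)
B(U) = 10 - 2*U (B(U) = (-5 + U)*(-2) = 10 - 2*U)
n/B(R(-6)) - 2626/(-1980) = -569/(10 - 2*34) - 2626/(-1980) = -569/(10 - 68) - 2626*(-1/1980) = -569/(-58) + 1313/990 = -569*(-1/58) + 1313/990 = 569/58 + 1313/990 = 159866/14355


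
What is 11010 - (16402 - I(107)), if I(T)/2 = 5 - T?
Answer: -5596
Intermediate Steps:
I(T) = 10 - 2*T (I(T) = 2*(5 - T) = 10 - 2*T)
11010 - (16402 - I(107)) = 11010 - (16402 - (10 - 2*107)) = 11010 - (16402 - (10 - 214)) = 11010 - (16402 - 1*(-204)) = 11010 - (16402 + 204) = 11010 - 1*16606 = 11010 - 16606 = -5596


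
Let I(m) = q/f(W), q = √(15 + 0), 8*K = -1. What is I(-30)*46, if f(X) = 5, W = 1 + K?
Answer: 46*√15/5 ≈ 35.631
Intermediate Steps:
K = -⅛ (K = (⅛)*(-1) = -⅛ ≈ -0.12500)
W = 7/8 (W = 1 - ⅛ = 7/8 ≈ 0.87500)
q = √15 ≈ 3.8730
I(m) = √15/5
I(-30)*46 = (√15/5)*46 = 46*√15/5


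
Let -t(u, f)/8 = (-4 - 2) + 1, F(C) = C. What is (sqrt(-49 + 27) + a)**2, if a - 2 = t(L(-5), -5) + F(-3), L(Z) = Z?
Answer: (39 + I*sqrt(22))**2 ≈ 1499.0 + 365.85*I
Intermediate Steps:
t(u, f) = 40 (t(u, f) = -8*((-4 - 2) + 1) = -8*(-6 + 1) = -8*(-5) = 40)
a = 39 (a = 2 + (40 - 3) = 2 + 37 = 39)
(sqrt(-49 + 27) + a)**2 = (sqrt(-49 + 27) + 39)**2 = (sqrt(-22) + 39)**2 = (I*sqrt(22) + 39)**2 = (39 + I*sqrt(22))**2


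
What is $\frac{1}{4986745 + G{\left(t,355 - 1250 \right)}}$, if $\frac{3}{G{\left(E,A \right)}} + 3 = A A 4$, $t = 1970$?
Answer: $\frac{3204097}{15978014694268} \approx 2.0053 \cdot 10^{-7}$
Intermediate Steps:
$G{\left(E,A \right)} = \frac{3}{-3 + 4 A^{2}}$ ($G{\left(E,A \right)} = \frac{3}{-3 + A A 4} = \frac{3}{-3 + A^{2} \cdot 4} = \frac{3}{-3 + 4 A^{2}}$)
$\frac{1}{4986745 + G{\left(t,355 - 1250 \right)}} = \frac{1}{4986745 + \frac{3}{-3 + 4 \left(355 - 1250\right)^{2}}} = \frac{1}{4986745 + \frac{3}{-3 + 4 \left(-895\right)^{2}}} = \frac{1}{4986745 + \frac{3}{-3 + 4 \cdot 801025}} = \frac{1}{4986745 + \frac{3}{-3 + 3204100}} = \frac{1}{4986745 + \frac{3}{3204097}} = \frac{1}{\frac{15978014694268}{3204097}} = \frac{3204097}{15978014694268}$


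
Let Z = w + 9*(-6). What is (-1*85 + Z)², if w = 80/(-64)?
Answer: 314721/16 ≈ 19670.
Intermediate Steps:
w = -5/4 (w = 80*(-1/64) = -5/4 ≈ -1.2500)
Z = -221/4 (Z = -5/4 + 9*(-6) = -5/4 - 54 = -221/4 ≈ -55.250)
(-1*85 + Z)² = (-1*85 - 221/4)² = (-85 - 221/4)² = (-561/4)² = 314721/16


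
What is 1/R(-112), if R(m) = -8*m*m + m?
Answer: -1/100464 ≈ -9.9538e-6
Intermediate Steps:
R(m) = m - 8*m² (R(m) = -8*m² + m = m - 8*m²)
1/R(-112) = 1/(-112*(1 - 8*(-112))) = 1/(-112*(1 + 896)) = 1/(-112*897) = 1/(-100464) = -1/100464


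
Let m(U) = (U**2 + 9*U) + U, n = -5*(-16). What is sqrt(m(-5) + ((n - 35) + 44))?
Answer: 8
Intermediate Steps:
n = 80
m(U) = U**2 + 10*U
sqrt(m(-5) + ((n - 35) + 44)) = sqrt(-5*(10 - 5) + ((80 - 35) + 44)) = sqrt(-5*5 + (45 + 44)) = sqrt(-25 + 89) = sqrt(64) = 8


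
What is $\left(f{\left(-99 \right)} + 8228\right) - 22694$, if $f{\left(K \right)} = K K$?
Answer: $-4665$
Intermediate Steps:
$f{\left(K \right)} = K^{2}$
$\left(f{\left(-99 \right)} + 8228\right) - 22694 = \left(\left(-99\right)^{2} + 8228\right) - 22694 = \left(9801 + 8228\right) - 22694 = 18029 - 22694 = -4665$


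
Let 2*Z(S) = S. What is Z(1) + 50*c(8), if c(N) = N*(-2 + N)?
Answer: 4801/2 ≈ 2400.5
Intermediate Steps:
Z(S) = S/2
Z(1) + 50*c(8) = (1/2)*1 + 50*(8*(-2 + 8)) = 1/2 + 50*(8*6) = 1/2 + 50*48 = 1/2 + 2400 = 4801/2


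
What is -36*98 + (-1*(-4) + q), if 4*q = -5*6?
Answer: -7063/2 ≈ -3531.5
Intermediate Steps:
q = -15/2 (q = (-5*6)/4 = (¼)*(-30) = -15/2 ≈ -7.5000)
-36*98 + (-1*(-4) + q) = -36*98 + (-1*(-4) - 15/2) = -3528 + (4 - 15/2) = -3528 - 7/2 = -7063/2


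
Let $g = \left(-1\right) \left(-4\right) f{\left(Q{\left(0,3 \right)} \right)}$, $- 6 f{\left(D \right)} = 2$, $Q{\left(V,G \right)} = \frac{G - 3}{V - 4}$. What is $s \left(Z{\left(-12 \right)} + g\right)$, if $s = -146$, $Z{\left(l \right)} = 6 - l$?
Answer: $- \frac{7300}{3} \approx -2433.3$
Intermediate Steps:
$Q{\left(V,G \right)} = \frac{-3 + G}{-4 + V}$
$f{\left(D \right)} = - \frac{1}{3}$ ($f{\left(D \right)} = \left(- \frac{1}{6}\right) 2 = - \frac{1}{3}$)
$g = - \frac{4}{3}$ ($g = \left(-1\right) \left(-4\right) \left(- \frac{1}{3}\right) = 4 \left(- \frac{1}{3}\right) = - \frac{4}{3} \approx -1.3333$)
$s \left(Z{\left(-12 \right)} + g\right) = - 146 \left(\left(6 - -12\right) - \frac{4}{3}\right) = - 146 \left(\left(6 + 12\right) - \frac{4}{3}\right) = - 146 \left(18 - \frac{4}{3}\right) = \left(-146\right) \frac{50}{3} = - \frac{7300}{3}$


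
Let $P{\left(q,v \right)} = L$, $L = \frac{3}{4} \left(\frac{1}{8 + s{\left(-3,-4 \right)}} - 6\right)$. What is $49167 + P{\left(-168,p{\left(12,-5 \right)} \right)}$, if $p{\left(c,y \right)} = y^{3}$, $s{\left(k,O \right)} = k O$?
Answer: $\frac{3933003}{80} \approx 49163.0$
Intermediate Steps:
$s{\left(k,O \right)} = O k$
$L = - \frac{357}{80}$ ($L = \frac{3}{4} \left(\frac{1}{8 - -12} - 6\right) = 3 \cdot \frac{1}{4} \left(\frac{1}{8 + 12} - 6\right) = \frac{3 \left(\frac{1}{20} - 6\right)}{4} = \frac{3}{4} \left(- \frac{119}{20}\right) = - \frac{357}{80} \approx -4.4625$)
$P{\left(q,v \right)} = - \frac{357}{80}$
$49167 + P{\left(-168,p{\left(12,-5 \right)} \right)} = 49167 - \frac{357}{80} = \frac{3933003}{80}$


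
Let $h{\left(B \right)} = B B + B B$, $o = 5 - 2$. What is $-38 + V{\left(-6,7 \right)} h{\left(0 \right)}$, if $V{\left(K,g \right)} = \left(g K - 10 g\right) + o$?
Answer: $-38$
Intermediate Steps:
$o = 3$ ($o = 5 - 2 = 3$)
$V{\left(K,g \right)} = 3 - 10 g + K g$ ($V{\left(K,g \right)} = \left(g K - 10 g\right) + 3 = \left(K g - 10 g\right) + 3 = \left(- 10 g + K g\right) + 3 = 3 - 10 g + K g$)
$h{\left(B \right)} = 2 B^{2}$ ($h{\left(B \right)} = B^{2} + B^{2} = 2 B^{2}$)
$-38 + V{\left(-6,7 \right)} h{\left(0 \right)} = -38 + \left(3 - 70 - 42\right) 2 \cdot 0^{2} = -38 + \left(3 - 70 - 42\right) 2 \cdot 0 = -38 - 0 = -38 + 0 = -38$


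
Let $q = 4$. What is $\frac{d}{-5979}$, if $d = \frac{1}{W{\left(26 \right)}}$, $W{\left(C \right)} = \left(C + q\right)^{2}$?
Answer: $- \frac{1}{5381100} \approx -1.8584 \cdot 10^{-7}$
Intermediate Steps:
$W{\left(C \right)} = \left(4 + C\right)^{2}$ ($W{\left(C \right)} = \left(C + 4\right)^{2} = \left(4 + C\right)^{2}$)
$d = \frac{1}{900}$ ($d = \frac{1}{\left(4 + 26\right)^{2}} = \frac{1}{30^{2}} = \frac{1}{900} \approx 0.0011111$)
$\frac{d}{-5979} = \frac{1}{900 \left(-5979\right)} = \frac{1}{900} \left(- \frac{1}{5979}\right) = - \frac{1}{5381100}$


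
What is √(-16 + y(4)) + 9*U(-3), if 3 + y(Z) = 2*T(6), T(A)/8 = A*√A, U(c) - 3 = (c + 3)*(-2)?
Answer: 27 + √(-19 + 96*√6) ≈ 41.702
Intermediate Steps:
U(c) = -3 - 2*c (U(c) = 3 + (c + 3)*(-2) = 3 + (3 + c)*(-2) = 3 + (-6 - 2*c) = -3 - 2*c)
T(A) = 8*A^(3/2) (T(A) = 8*(A*√A) = 8*A^(3/2))
y(Z) = -3 + 96*√6 (y(Z) = -3 + 2*(8*6^(3/2)) = -3 + 2*(8*(6*√6)) = -3 + 2*(48*√6) = -3 + 96*√6)
√(-16 + y(4)) + 9*U(-3) = √(-16 + (-3 + 96*√6)) + 9*(-3 - 2*(-3)) = √(-19 + 96*√6) + 9*(-3 + 6) = √(-19 + 96*√6) + 9*3 = √(-19 + 96*√6) + 27 = 27 + √(-19 + 96*√6)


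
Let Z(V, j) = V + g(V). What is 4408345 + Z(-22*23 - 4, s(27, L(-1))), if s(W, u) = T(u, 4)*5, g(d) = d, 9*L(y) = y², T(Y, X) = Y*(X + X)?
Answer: 4407325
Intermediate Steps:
T(Y, X) = 2*X*Y (T(Y, X) = Y*(2*X) = 2*X*Y)
L(y) = y²/9
s(W, u) = 40*u (s(W, u) = (2*4*u)*5 = (8*u)*5 = 40*u)
Z(V, j) = 2*V (Z(V, j) = V + V = 2*V)
4408345 + Z(-22*23 - 4, s(27, L(-1))) = 4408345 + 2*(-22*23 - 4) = 4408345 + 2*(-506 - 4) = 4408345 + 2*(-510) = 4408345 - 1020 = 4407325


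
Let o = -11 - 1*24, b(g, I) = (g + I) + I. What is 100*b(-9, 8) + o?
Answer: 665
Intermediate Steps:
b(g, I) = g + 2*I (b(g, I) = (I + g) + I = g + 2*I)
o = -35 (o = -11 - 24 = -35)
100*b(-9, 8) + o = 100*(-9 + 2*8) - 35 = 100*(-9 + 16) - 35 = 100*7 - 35 = 700 - 35 = 665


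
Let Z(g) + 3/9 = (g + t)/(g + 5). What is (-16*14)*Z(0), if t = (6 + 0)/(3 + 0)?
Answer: -224/15 ≈ -14.933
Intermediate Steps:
t = 2 (t = 6/3 = 6*(⅓) = 2)
Z(g) = -⅓ + (2 + g)/(5 + g) (Z(g) = -⅓ + (g + 2)/(g + 5) = -⅓ + (2 + g)/(5 + g))
(-16*14)*Z(0) = (-16*14)*((1 + 2*0)/(3*(5 + 0))) = -224*(1 + 0)/(3*5) = -224/(3*5) = -224*1/15 = -224/15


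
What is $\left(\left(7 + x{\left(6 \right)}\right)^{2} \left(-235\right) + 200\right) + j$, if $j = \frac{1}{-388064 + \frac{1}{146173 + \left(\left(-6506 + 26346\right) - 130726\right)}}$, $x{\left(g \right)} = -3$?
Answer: $- \frac{48749267181807}{13693614367} \approx -3560.0$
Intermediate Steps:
$j = - \frac{35287}{13693614367}$ ($j = \frac{1}{-388064 + \frac{1}{146173 + \left(19840 - 130726\right)}} = \frac{1}{-388064 + \frac{1}{146173 - 110886}} = \frac{1}{-388064 + \frac{1}{35287}} = \frac{1}{- \frac{13693614367}{35287}} = - \frac{35287}{13693614367} \approx -2.5769 \cdot 10^{-6}$)
$\left(\left(7 + x{\left(6 \right)}\right)^{2} \left(-235\right) + 200\right) + j = \left(\left(7 - 3\right)^{2} \left(-235\right) + 200\right) - \frac{35287}{13693614367} = \left(4^{2} \left(-235\right) + 200\right) - \frac{35287}{13693614367} = \left(16 \left(-235\right) + 200\right) - \frac{35287}{13693614367} = \left(-3760 + 200\right) - \frac{35287}{13693614367} = -3560 - \frac{35287}{13693614367} = - \frac{48749267181807}{13693614367}$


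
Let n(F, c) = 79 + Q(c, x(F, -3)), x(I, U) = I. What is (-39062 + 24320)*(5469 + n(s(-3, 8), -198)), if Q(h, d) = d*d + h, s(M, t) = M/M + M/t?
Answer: -2524014675/32 ≈ -7.8875e+7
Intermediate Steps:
s(M, t) = 1 + M/t
Q(h, d) = h + d² (Q(h, d) = d² + h = h + d²)
n(F, c) = 79 + c + F² (n(F, c) = 79 + (c + F²) = 79 + c + F²)
(-39062 + 24320)*(5469 + n(s(-3, 8), -198)) = (-39062 + 24320)*(5469 + (79 - 198 + ((-3 + 8)/8)²)) = -14742*(5469 + (79 - 198 + ((⅛)*5)²)) = -14742*(5469 + (79 - 198 + (5/8)²)) = -14742*(5469 + (79 - 198 + 25/64)) = -14742*(5469 - 7591/64) = -14742*342425/64 = -2524014675/32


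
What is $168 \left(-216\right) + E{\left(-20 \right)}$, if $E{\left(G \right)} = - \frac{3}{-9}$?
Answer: $- \frac{108863}{3} \approx -36288.0$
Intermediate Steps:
$E{\left(G \right)} = \frac{1}{3}$ ($E{\left(G \right)} = \left(-3\right) \left(- \frac{1}{9}\right) = \frac{1}{3}$)
$168 \left(-216\right) + E{\left(-20 \right)} = 168 \left(-216\right) + \frac{1}{3} = -36288 + \frac{1}{3} = - \frac{108863}{3}$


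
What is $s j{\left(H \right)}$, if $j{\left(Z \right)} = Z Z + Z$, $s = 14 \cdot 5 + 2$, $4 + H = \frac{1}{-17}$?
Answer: $\frac{258336}{289} \approx 893.9$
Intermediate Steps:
$H = - \frac{69}{17}$ ($H = -4 + \frac{1}{-17} = -4 - \frac{1}{17} = - \frac{69}{17} \approx -4.0588$)
$s = 72$ ($s = 70 + 2 = 72$)
$j{\left(Z \right)} = Z + Z^{2}$ ($j{\left(Z \right)} = Z^{2} + Z = Z + Z^{2}$)
$s j{\left(H \right)} = 72 \left(- \frac{69 \left(1 - \frac{69}{17}\right)}{17}\right) = 72 \left(\left(- \frac{69}{17}\right) \left(- \frac{52}{17}\right)\right) = 72 \cdot \frac{3588}{289} = \frac{258336}{289}$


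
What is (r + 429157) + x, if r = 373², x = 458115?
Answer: 1026401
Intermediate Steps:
r = 139129
(r + 429157) + x = (139129 + 429157) + 458115 = 568286 + 458115 = 1026401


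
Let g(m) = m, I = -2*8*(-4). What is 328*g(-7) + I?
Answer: -2232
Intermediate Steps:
I = 64 (I = -16*(-4) = 64)
328*g(-7) + I = 328*(-7) + 64 = -2296 + 64 = -2232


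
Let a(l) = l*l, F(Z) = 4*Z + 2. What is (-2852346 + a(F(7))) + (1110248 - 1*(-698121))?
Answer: -1043077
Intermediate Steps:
F(Z) = 2 + 4*Z
a(l) = l**2
(-2852346 + a(F(7))) + (1110248 - 1*(-698121)) = (-2852346 + (2 + 4*7)**2) + (1110248 - 1*(-698121)) = (-2852346 + (2 + 28)**2) + (1110248 + 698121) = (-2852346 + 30**2) + 1808369 = (-2852346 + 900) + 1808369 = -2851446 + 1808369 = -1043077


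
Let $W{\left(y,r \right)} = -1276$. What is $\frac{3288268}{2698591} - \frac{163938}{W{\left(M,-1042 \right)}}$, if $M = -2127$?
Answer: $\frac{223298720663}{1721701058} \approx 129.7$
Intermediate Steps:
$\frac{3288268}{2698591} - \frac{163938}{W{\left(M,-1042 \right)}} = \frac{3288268}{2698591} - \frac{163938}{-1276} = 3288268 \cdot \frac{1}{2698591} - - \frac{81969}{638} = \frac{3288268}{2698591} + \frac{81969}{638} = \frac{223298720663}{1721701058}$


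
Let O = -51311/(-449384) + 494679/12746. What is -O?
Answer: -8575186067/220301864 ≈ -38.925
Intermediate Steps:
O = 8575186067/220301864 (O = -51311*(-1/449384) + 494679*(1/12746) = 3947/34568 + 494679/12746 = 8575186067/220301864 ≈ 38.925)
-O = -1*8575186067/220301864 = -8575186067/220301864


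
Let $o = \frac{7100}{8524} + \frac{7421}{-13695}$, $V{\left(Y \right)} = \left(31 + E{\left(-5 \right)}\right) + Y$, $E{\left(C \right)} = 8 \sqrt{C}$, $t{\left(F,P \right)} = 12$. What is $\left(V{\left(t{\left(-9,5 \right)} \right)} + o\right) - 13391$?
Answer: $- \frac{389540138186}{29184045} + 8 i \sqrt{5} \approx -13348.0 + 17.889 i$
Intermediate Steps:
$V{\left(Y \right)} = 31 + Y + 8 i \sqrt{5}$ ($V{\left(Y \right)} = \left(31 + 8 \sqrt{-5}\right) + Y = \left(31 + 8 i \sqrt{5}\right) + Y = 31 + Y + 8 i \sqrt{5}$)
$o = \frac{8494474}{29184045}$ ($o = 7100 \cdot \frac{1}{8524} + 7421 \left(- \frac{1}{13695}\right) = \frac{1775}{2131} - \frac{7421}{13695} = \frac{8494474}{29184045} \approx 0.29107$)
$\left(V{\left(t{\left(-9,5 \right)} \right)} + o\right) - 13391 = \left(\left(31 + 12 + 8 i \sqrt{5}\right) + \frac{8494474}{29184045}\right) - 13391 = \left(\left(43 + 8 i \sqrt{5}\right) + \frac{8494474}{29184045}\right) - 13391 = \left(\frac{1263408409}{29184045} + 8 i \sqrt{5}\right) - 13391 = - \frac{389540138186}{29184045} + 8 i \sqrt{5}$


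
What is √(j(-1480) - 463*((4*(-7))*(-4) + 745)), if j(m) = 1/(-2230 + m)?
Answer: 13*I*√32316396490/3710 ≈ 629.91*I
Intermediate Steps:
√(j(-1480) - 463*((4*(-7))*(-4) + 745)) = √(1/(-2230 - 1480) - 463*((4*(-7))*(-4) + 745)) = √(1/(-3710) - 463*(-28*(-4) + 745)) = √(-1/3710 - 463*(112 + 745)) = √(-1/3710 - 463*857) = √(-1/3710 - 396791) = √(-1472094611/3710) = 13*I*√32316396490/3710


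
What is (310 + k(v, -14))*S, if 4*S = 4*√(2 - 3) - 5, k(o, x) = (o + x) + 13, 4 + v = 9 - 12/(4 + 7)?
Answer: -8605/22 + 3442*I/11 ≈ -391.14 + 312.91*I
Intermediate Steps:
v = 43/11 (v = -4 + (9 - 12/(4 + 7)) = -4 + (9 - 12/11) = -4 + 87/11 = 43/11 ≈ 3.9091)
k(o, x) = 13 + o + x
S = -5/4 + I (S = (4*√(2 - 3) - 5)/4 = (4*√(-1) - 5)/4 = (4*I - 5)/4 = (-5 + 4*I)/4 = -5/4 + I ≈ -1.25 + 1.0*I)
(310 + k(v, -14))*S = (310 + (13 + 43/11 - 14))*(-5/4 + I) = (310 + 32/11)*(-5/4 + I) = 3442*(-5/4 + I)/11 = -8605/22 + 3442*I/11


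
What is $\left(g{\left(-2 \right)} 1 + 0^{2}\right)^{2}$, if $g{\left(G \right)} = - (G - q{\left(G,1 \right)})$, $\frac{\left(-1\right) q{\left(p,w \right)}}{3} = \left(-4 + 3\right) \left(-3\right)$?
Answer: $49$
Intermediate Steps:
$q{\left(p,w \right)} = -9$ ($q{\left(p,w \right)} = - 3 \left(-4 + 3\right) \left(-3\right) = - 3 \left(\left(-1\right) \left(-3\right)\right) = \left(-3\right) 3 = -9$)
$g{\left(G \right)} = -9 - G$ ($g{\left(G \right)} = - (G - -9) = - (G + 9) = - (9 + G) = -9 - G$)
$\left(g{\left(-2 \right)} 1 + 0^{2}\right)^{2} = \left(\left(-9 - -2\right) 1 + 0^{2}\right)^{2} = \left(\left(-9 + 2\right) 1 + 0\right)^{2} = \left(\left(-7\right) 1 + 0\right)^{2} = \left(-7 + 0\right)^{2} = \left(-7\right)^{2} = 49$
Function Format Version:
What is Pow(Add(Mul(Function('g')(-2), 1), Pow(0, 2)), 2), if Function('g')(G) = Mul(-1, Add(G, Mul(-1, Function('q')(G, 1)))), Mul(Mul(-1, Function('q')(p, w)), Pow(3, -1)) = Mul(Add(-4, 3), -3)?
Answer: 49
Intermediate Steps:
Function('q')(p, w) = -9 (Function('q')(p, w) = Mul(-3, Mul(Add(-4, 3), -3)) = Mul(-3, Mul(-1, -3)) = Mul(-3, 3) = -9)
Function('g')(G) = Add(-9, Mul(-1, G)) (Function('g')(G) = Mul(-1, Add(G, Mul(-1, -9))) = Mul(-1, Add(G, 9)) = Mul(-1, Add(9, G)) = Add(-9, Mul(-1, G)))
Pow(Add(Mul(Function('g')(-2), 1), Pow(0, 2)), 2) = Pow(Add(Mul(Add(-9, Mul(-1, -2)), 1), Pow(0, 2)), 2) = Pow(Add(Mul(Add(-9, 2), 1), 0), 2) = Pow(Add(Mul(-7, 1), 0), 2) = Pow(Add(-7, 0), 2) = Pow(-7, 2) = 49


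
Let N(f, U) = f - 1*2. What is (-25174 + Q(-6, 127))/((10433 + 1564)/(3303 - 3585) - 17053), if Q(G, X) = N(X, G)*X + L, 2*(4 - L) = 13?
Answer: 874341/1606981 ≈ 0.54409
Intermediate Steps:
L = -5/2 (L = 4 - ½*13 = 4 - 13/2 = -5/2 ≈ -2.5000)
N(f, U) = -2 + f (N(f, U) = f - 2 = -2 + f)
Q(G, X) = -5/2 + X*(-2 + X) (Q(G, X) = (-2 + X)*X - 5/2 = X*(-2 + X) - 5/2 = -5/2 + X*(-2 + X))
(-25174 + Q(-6, 127))/((10433 + 1564)/(3303 - 3585) - 17053) = (-25174 + (-5/2 + 127*(-2 + 127)))/((10433 + 1564)/(3303 - 3585) - 17053) = (-25174 + (-5/2 + 127*125))/(11997/(-282) - 17053) = (-25174 + (-5/2 + 15875))/(11997*(-1/282) - 17053) = (-25174 + 31745/2)/(-3999/94 - 17053) = -18603/(2*(-1606981/94)) = -18603/2*(-94/1606981) = 874341/1606981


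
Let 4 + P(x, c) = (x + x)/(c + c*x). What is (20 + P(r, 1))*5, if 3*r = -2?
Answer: 60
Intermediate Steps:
r = -⅔ (r = (⅓)*(-2) = -⅔ ≈ -0.66667)
P(x, c) = -4 + 2*x/(c + c*x) (P(x, c) = -4 + (x + x)/(c + c*x) = -4 + (2*x)/(c + c*x) = -4 + 2*x/(c + c*x))
(20 + P(r, 1))*5 = (20 + 2*(-⅔ - 2*1 - 2*1*(-⅔))/(1*(1 - ⅔)))*5 = (20 + 2*1*(-⅔ - 2 + 4/3)/(⅓))*5 = (20 + 2*1*3*(-4/3))*5 = (20 - 8)*5 = 12*5 = 60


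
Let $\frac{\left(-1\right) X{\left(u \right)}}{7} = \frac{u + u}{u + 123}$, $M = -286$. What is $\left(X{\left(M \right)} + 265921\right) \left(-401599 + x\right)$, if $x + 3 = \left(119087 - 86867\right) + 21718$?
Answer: $- \frac{15068146796016}{163} \approx -9.2443 \cdot 10^{10}$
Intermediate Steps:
$X{\left(u \right)} = - \frac{14 u}{123 + u}$ ($X{\left(u \right)} = - 7 \frac{u + u}{u + 123} = - 7 \frac{2 u}{123 + u} = - \frac{14 u}{123 + u}$)
$x = 53935$ ($x = -3 + \left(\left(119087 - 86867\right) + 21718\right) = -3 + \left(32220 + 21718\right) = -3 + 53938 = 53935$)
$\left(X{\left(M \right)} + 265921\right) \left(-401599 + x\right) = \left(\left(-14\right) \left(-286\right) \frac{1}{123 - 286} + 265921\right) \left(-401599 + 53935\right) = \left(\left(-14\right) \left(-286\right) \frac{1}{-163} + 265921\right) \left(-347664\right) = \left(\left(-14\right) \left(-286\right) \left(- \frac{1}{163}\right) + 265921\right) \left(-347664\right) = \left(- \frac{4004}{163} + 265921\right) \left(-347664\right) = \frac{43341119}{163} \left(-347664\right) = - \frac{15068146796016}{163}$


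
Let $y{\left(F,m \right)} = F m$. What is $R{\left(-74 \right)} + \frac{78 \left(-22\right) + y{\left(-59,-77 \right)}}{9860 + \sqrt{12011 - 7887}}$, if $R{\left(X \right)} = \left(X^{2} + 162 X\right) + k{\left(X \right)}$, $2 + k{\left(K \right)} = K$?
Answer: $- \frac{160106920417}{24303869} - \frac{2827 \sqrt{1031}}{48607738} \approx -6587.7$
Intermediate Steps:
$k{\left(K \right)} = -2 + K$
$R{\left(X \right)} = -2 + X^{2} + 163 X$ ($R{\left(X \right)} = \left(X^{2} + 162 X\right) + \left(-2 + X\right) = -2 + X^{2} + 163 X$)
$R{\left(-74 \right)} + \frac{78 \left(-22\right) + y{\left(-59,-77 \right)}}{9860 + \sqrt{12011 - 7887}} = \left(-2 + \left(-74\right)^{2} + 163 \left(-74\right)\right) + \frac{78 \left(-22\right) - -4543}{9860 + \sqrt{12011 - 7887}} = \left(-2 + 5476 - 12062\right) + \frac{-1716 + 4543}{9860 + \sqrt{4124}} = -6588 + \frac{2827}{9860 + 2 \sqrt{1031}}$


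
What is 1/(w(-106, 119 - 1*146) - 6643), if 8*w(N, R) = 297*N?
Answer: -4/42313 ≈ -9.4534e-5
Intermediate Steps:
w(N, R) = 297*N/8 (w(N, R) = (297*N)/8 = 297*N/8)
1/(w(-106, 119 - 1*146) - 6643) = 1/((297/8)*(-106) - 6643) = 1/(-15741/4 - 6643) = 1/(-42313/4) = -4/42313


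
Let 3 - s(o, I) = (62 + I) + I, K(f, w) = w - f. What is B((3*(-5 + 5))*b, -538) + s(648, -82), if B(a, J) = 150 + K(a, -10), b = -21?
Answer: 245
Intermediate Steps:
s(o, I) = -59 - 2*I (s(o, I) = 3 - ((62 + I) + I) = 3 - (62 + 2*I) = 3 + (-62 - 2*I) = -59 - 2*I)
B(a, J) = 140 - a (B(a, J) = 150 + (-10 - a) = 140 - a)
B((3*(-5 + 5))*b, -538) + s(648, -82) = (140 - 3*(-5 + 5)*(-21)) + (-59 - 2*(-82)) = (140 - 3*0*(-21)) + (-59 + 164) = (140 - 0*(-21)) + 105 = (140 - 1*0) + 105 = (140 + 0) + 105 = 140 + 105 = 245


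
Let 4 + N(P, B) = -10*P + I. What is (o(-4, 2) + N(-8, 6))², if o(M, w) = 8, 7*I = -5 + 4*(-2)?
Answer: 330625/49 ≈ 6747.4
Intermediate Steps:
I = -13/7 (I = (-5 + 4*(-2))/7 = (-5 - 8)/7 = (⅐)*(-13) = -13/7 ≈ -1.8571)
N(P, B) = -41/7 - 10*P (N(P, B) = -4 + (-10*P - 13/7) = -4 + (-13/7 - 10*P) = -41/7 - 10*P)
(o(-4, 2) + N(-8, 6))² = (8 + (-41/7 - 10*(-8)))² = (8 + (-41/7 + 80))² = (8 + 519/7)² = (575/7)² = 330625/49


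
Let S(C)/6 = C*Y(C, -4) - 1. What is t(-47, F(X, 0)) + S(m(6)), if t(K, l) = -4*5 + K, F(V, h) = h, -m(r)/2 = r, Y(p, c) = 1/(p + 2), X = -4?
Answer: -329/5 ≈ -65.800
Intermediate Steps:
Y(p, c) = 1/(2 + p)
m(r) = -2*r
t(K, l) = -20 + K
S(C) = -6 + 6*C/(2 + C) (S(C) = 6*(C/(2 + C) - 1) = 6*(-1 + C/(2 + C)) = -6 + 6*C/(2 + C))
t(-47, F(X, 0)) + S(m(6)) = (-20 - 47) - 12/(2 - 2*6) = -67 - 12/(2 - 12) = -67 - 12/(-10) = -67 - 12*(-⅒) = -67 + 6/5 = -329/5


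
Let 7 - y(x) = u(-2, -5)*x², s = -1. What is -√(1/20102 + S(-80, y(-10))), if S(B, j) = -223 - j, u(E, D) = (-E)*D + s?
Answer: -I*√1015955042/874 ≈ -36.469*I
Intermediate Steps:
u(E, D) = -1 - D*E (u(E, D) = (-E)*D - 1 = -D*E - 1 = -1 - D*E)
y(x) = 7 + 11*x² (y(x) = 7 - (-1 - 1*(-5)*(-2))*x² = 7 - (-1 - 10)*x² = 7 - (-11)*x² = 7 + 11*x²)
-√(1/20102 + S(-80, y(-10))) = -√(1/20102 + (-223 - (7 + 11*(-10)²))) = -√(1/20102 + (-223 - (7 + 11*100))) = -√(1/20102 + (-223 - (7 + 1100))) = -√(1/20102 + (-223 - 1*1107)) = -√(1/20102 + (-223 - 1107)) = -√(1/20102 - 1330) = -√(-26735659/20102) = -I*√1015955042/874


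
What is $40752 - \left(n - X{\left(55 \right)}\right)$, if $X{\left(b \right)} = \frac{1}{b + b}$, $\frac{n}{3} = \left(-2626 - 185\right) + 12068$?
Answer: $\frac{1427911}{110} \approx 12981.0$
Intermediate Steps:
$n = 27771$ ($n = 3 \left(\left(-2626 - 185\right) + 12068\right) = 3 \left(-2811 + 12068\right) = 3 \cdot 9257 = 27771$)
$X{\left(b \right)} = \frac{1}{2 b}$
$40752 - \left(n - X{\left(55 \right)}\right) = 40752 - \left(27771 - \frac{1}{2 \cdot 55}\right) = 40752 - \left(27771 - \frac{1}{2} \cdot \frac{1}{55}\right) = 40752 - \left(27771 - \frac{1}{110}\right) = 40752 - \frac{3054809}{110} = \frac{1427911}{110}$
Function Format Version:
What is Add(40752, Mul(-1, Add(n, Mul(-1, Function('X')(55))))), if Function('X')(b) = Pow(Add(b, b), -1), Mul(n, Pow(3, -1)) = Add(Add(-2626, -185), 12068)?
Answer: Rational(1427911, 110) ≈ 12981.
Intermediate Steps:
n = 27771 (n = Mul(3, Add(Add(-2626, -185), 12068)) = Mul(3, Add(-2811, 12068)) = Mul(3, 9257) = 27771)
Function('X')(b) = Mul(Rational(1, 2), Pow(b, -1)) (Function('X')(b) = Pow(Mul(2, b), -1) = Mul(Rational(1, 2), Pow(b, -1)))
Add(40752, Mul(-1, Add(n, Mul(-1, Function('X')(55))))) = Add(40752, Mul(-1, Add(27771, Mul(-1, Mul(Rational(1, 2), Pow(55, -1)))))) = Add(40752, Mul(-1, Add(27771, Mul(-1, Mul(Rational(1, 2), Rational(1, 55)))))) = Add(40752, Mul(-1, Add(27771, Mul(-1, Rational(1, 110))))) = Add(40752, Mul(-1, Add(27771, Rational(-1, 110)))) = Add(40752, Mul(-1, Rational(3054809, 110))) = Add(40752, Rational(-3054809, 110)) = Rational(1427911, 110)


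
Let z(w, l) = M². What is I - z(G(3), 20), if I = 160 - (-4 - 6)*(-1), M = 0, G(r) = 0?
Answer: 150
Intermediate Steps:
z(w, l) = 0 (z(w, l) = 0² = 0)
I = 150 (I = 160 - (-10)*(-1) = 160 - 1*10 = 160 - 10 = 150)
I - z(G(3), 20) = 150 - 1*0 = 150 + 0 = 150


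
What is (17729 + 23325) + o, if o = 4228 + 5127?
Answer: 50409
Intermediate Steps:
o = 9355
(17729 + 23325) + o = (17729 + 23325) + 9355 = 41054 + 9355 = 50409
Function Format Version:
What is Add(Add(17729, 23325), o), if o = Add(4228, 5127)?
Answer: 50409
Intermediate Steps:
o = 9355
Add(Add(17729, 23325), o) = Add(Add(17729, 23325), 9355) = Add(41054, 9355) = 50409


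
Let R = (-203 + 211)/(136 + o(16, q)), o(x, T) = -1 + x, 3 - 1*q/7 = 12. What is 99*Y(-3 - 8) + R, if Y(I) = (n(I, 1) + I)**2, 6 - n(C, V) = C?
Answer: 538172/151 ≈ 3564.1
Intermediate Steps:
n(C, V) = 6 - C
q = -63 (q = 21 - 7*12 = 21 - 84 = -63)
Y(I) = 36 (Y(I) = ((6 - I) + I)**2 = 6**2 = 36)
R = 8/151 (R = (-203 + 211)/(136 + (-1 + 16)) = 8/(136 + 15) = 8/151 ≈ 0.052980)
99*Y(-3 - 8) + R = 99*36 + 8/151 = 3564 + 8/151 = 538172/151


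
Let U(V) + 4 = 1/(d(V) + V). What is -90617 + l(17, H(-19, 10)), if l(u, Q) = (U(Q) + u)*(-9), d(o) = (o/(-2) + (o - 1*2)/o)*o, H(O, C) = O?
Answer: -4445964/49 ≈ -90734.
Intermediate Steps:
d(o) = o*(-o/2 + (-2 + o)/o) (d(o) = (o*(-½) + (o - 2)/o)*o = (-o/2 + (-2 + o)/o)*o = o*(-o/2 + (-2 + o)/o))
U(V) = -4 + 1/(-2 + 2*V - V²/2) (U(V) = -4 + 1/((-2 + V - V²/2) + V) = -4 + 1/(-2 + 2*V - V²/2))
l(u, Q) = -9*u - 18*(-9 - 2*Q² + 8*Q)/(4 + Q² - 4*Q) (l(u, Q) = (2*(-9 - 2*Q² + 8*Q)/(4 + Q² - 4*Q) + u)*(-9) = (u + 2*(-9 - 2*Q² + 8*Q)/(4 + Q² - 4*Q))*(-9) = -9*u - 18*(-9 - 2*Q² + 8*Q)/(4 + Q² - 4*Q))
-90617 + l(17, H(-19, 10)) = -90617 + 9*(18 - 16*(-19) + 4*(-19)² - 1*17*(4 + (-19)² - 4*(-19)))/(4 + (-19)² - 4*(-19)) = -90617 + 9*(18 + 304 + 4*361 - 1*17*(4 + 361 + 76))/(4 + 361 + 76) = -90617 + 9*(18 + 304 + 1444 - 1*17*441)/441 = -90617 + 9*(1/441)*(18 + 304 + 1444 - 7497) = -90617 + 9*(1/441)*(-5731) = -90617 - 5731/49 = -4445964/49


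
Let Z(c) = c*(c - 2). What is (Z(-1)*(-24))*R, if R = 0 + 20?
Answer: -1440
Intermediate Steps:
Z(c) = c*(-2 + c)
R = 20
(Z(-1)*(-24))*R = (-(-2 - 1)*(-24))*20 = (-1*(-3)*(-24))*20 = (3*(-24))*20 = -72*20 = -1440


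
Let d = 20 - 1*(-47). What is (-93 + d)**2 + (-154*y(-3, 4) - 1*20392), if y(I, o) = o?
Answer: -20332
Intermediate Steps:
d = 67 (d = 20 + 47 = 67)
(-93 + d)**2 + (-154*y(-3, 4) - 1*20392) = (-93 + 67)**2 + (-154*4 - 1*20392) = (-26)**2 + (-616 - 20392) = 676 - 21008 = -20332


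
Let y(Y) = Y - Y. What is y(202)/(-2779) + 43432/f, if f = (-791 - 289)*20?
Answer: -5429/2700 ≈ -2.0107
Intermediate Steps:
y(Y) = 0
f = -21600 (f = -1080*20 = -21600)
y(202)/(-2779) + 43432/f = 0/(-2779) + 43432/(-21600) = 0*(-1/2779) + 43432*(-1/21600) = 0 - 5429/2700 = -5429/2700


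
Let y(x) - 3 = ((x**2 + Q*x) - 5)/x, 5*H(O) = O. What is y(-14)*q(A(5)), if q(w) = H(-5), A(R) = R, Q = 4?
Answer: 93/14 ≈ 6.6429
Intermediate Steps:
H(O) = O/5
y(x) = 3 + (-5 + x**2 + 4*x)/x (y(x) = 3 + ((x**2 + 4*x) - 5)/x = 3 + (-5 + x**2 + 4*x)/x)
q(w) = -1 (q(w) = (1/5)*(-5) = -1)
y(-14)*q(A(5)) = (7 - 14 - 5/(-14))*(-1) = (7 - 14 - 5*(-1/14))*(-1) = (7 - 14 + 5/14)*(-1) = -93/14*(-1) = 93/14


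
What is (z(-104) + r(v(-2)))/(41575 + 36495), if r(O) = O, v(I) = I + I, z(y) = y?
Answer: -54/39035 ≈ -0.0013834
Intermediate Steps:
v(I) = 2*I
(z(-104) + r(v(-2)))/(41575 + 36495) = (-104 + 2*(-2))/(41575 + 36495) = (-104 - 4)/78070 = -108*1/78070 = -54/39035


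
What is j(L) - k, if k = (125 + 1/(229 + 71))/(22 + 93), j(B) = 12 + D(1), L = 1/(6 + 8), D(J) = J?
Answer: 410999/34500 ≈ 11.913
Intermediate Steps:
L = 1/14 ≈ 0.071429
j(B) = 13 (j(B) = 12 + 1 = 13)
k = 37501/34500 (k = (125 + 1/300)/115 = (125 + 1/300)*(1/115) = (37501/300)*(1/115) = 37501/34500 ≈ 1.0870)
j(L) - k = 13 - 1*37501/34500 = 13 - 37501/34500 = 410999/34500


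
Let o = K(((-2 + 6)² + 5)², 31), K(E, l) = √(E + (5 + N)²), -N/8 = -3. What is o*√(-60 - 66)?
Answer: 6*I*√4487 ≈ 401.91*I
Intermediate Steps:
N = 24 (N = -8*(-3) = 24)
K(E, l) = √(841 + E) (K(E, l) = √(E + (5 + 24)²) = √(E + 29²) = √(E + 841) = √(841 + E))
o = √1282 (o = √(841 + ((-2 + 6)² + 5)²) = √(841 + (4² + 5)²) = √(841 + (16 + 5)²) = √(841 + 21²) = √(841 + 441) = √1282 ≈ 35.805)
o*√(-60 - 66) = √1282*√(-60 - 66) = √1282*√(-126) = √1282*(3*I*√14) = 6*I*√4487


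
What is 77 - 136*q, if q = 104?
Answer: -14067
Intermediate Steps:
77 - 136*q = 77 - 136*104 = 77 - 14144 = -14067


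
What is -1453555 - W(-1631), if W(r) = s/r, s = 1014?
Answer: -2370747191/1631 ≈ -1.4536e+6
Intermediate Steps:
W(r) = 1014/r
-1453555 - W(-1631) = -1453555 - 1014/(-1631) = -1453555 - 1014*(-1)/1631 = -1453555 - 1*(-1014/1631) = -1453555 + 1014/1631 = -2370747191/1631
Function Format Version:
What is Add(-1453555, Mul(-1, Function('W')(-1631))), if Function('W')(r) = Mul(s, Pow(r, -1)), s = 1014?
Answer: Rational(-2370747191, 1631) ≈ -1.4536e+6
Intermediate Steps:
Function('W')(r) = Mul(1014, Pow(r, -1))
Add(-1453555, Mul(-1, Function('W')(-1631))) = Add(-1453555, Mul(-1, Mul(1014, Pow(-1631, -1)))) = Add(-1453555, Mul(-1, Mul(1014, Rational(-1, 1631)))) = Add(-1453555, Mul(-1, Rational(-1014, 1631))) = Add(-1453555, Rational(1014, 1631)) = Rational(-2370747191, 1631)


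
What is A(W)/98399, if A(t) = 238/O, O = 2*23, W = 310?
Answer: 17/323311 ≈ 5.2581e-5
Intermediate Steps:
O = 46
A(t) = 119/23 (A(t) = 238/46 = 238*(1/46) = 119/23)
A(W)/98399 = (119/23)/98399 = (119/23)*(1/98399) = 17/323311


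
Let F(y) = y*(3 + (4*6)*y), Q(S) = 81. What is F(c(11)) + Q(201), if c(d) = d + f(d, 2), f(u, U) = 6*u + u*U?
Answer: 235602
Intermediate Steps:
f(u, U) = 6*u + U*u
c(d) = 9*d (c(d) = d + d*(6 + 2) = d + d*8 = d + 8*d = 9*d)
F(y) = y*(3 + 24*y)
F(c(11)) + Q(201) = 3*(9*11)*(1 + 8*(9*11)) + 81 = 3*99*(1 + 8*99) + 81 = 3*99*(1 + 792) + 81 = 3*99*793 + 81 = 235521 + 81 = 235602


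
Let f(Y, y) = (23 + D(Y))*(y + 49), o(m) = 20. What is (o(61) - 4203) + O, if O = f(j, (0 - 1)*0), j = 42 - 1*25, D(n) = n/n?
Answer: -3007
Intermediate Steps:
D(n) = 1
j = 17 (j = 42 - 25 = 17)
f(Y, y) = 1176 + 24*y (f(Y, y) = (23 + 1)*(y + 49) = 24*(49 + y) = 1176 + 24*y)
O = 1176 (O = 1176 + 24*((0 - 1)*0) = 1176 + 24*(-1*0) = 1176 + 24*0 = 1176 + 0 = 1176)
(o(61) - 4203) + O = (20 - 4203) + 1176 = -4183 + 1176 = -3007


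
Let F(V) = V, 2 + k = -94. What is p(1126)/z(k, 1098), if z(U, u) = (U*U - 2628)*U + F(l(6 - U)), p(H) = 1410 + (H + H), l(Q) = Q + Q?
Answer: -1831/316122 ≈ -0.0057921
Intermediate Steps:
k = -96 (k = -2 - 94 = -96)
l(Q) = 2*Q
p(H) = 1410 + 2*H
z(U, u) = 12 - 2*U + U*(-2628 + U**2) (z(U, u) = (U*U - 2628)*U + 2*(6 - U) = (U**2 - 2628)*U + (12 - 2*U) = (-2628 + U**2)*U + (12 - 2*U) = U*(-2628 + U**2) + (12 - 2*U) = 12 - 2*U + U*(-2628 + U**2))
p(1126)/z(k, 1098) = (1410 + 2*1126)/(12 + (-96)**3 - 2630*(-96)) = (1410 + 2252)/(12 - 884736 + 252480) = 3662/(-632244) = 3662*(-1/632244) = -1831/316122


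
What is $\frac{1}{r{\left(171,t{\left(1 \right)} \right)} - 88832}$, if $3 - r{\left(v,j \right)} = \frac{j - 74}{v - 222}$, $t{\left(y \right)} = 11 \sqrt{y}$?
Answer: $- \frac{17}{1510114} \approx -1.1257 \cdot 10^{-5}$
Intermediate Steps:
$r{\left(v,j \right)} = 3 - \frac{-74 + j}{-222 + v}$ ($r{\left(v,j \right)} = 3 - \frac{j - 74}{v - 222} = 3 - \frac{-74 + j}{-222 + v}$)
$\frac{1}{r{\left(171,t{\left(1 \right)} \right)} - 88832} = \frac{1}{\frac{-592 - 11 \sqrt{1} + 3 \cdot 171}{-222 + 171} - 88832} = \frac{1}{\frac{-592 - 11 \cdot 1 + 513}{-51} - 88832} = \frac{1}{- \frac{-592 - 11 + 513}{51} - 88832} = \frac{1}{\left(- \frac{1}{51}\right) \left(-90\right) - 88832} = \frac{1}{\frac{30}{17} - 88832} = \frac{1}{- \frac{1510114}{17}} = - \frac{17}{1510114}$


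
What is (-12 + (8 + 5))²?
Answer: 1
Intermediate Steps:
(-12 + (8 + 5))² = (-12 + 13)² = 1² = 1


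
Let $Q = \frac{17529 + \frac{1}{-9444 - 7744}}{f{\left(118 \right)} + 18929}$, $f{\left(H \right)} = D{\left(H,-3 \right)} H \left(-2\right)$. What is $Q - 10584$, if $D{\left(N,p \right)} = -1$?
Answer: $- \frac{3486153195229}{329408020} \approx -10583.0$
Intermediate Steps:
$f{\left(H \right)} = 2 H$ ($f{\left(H \right)} = - H \left(-2\right) = 2 H$)
$Q = \frac{301288451}{329408020}$ ($Q = \frac{17529 + \frac{1}{-9444 - 7744}}{2 \cdot 118 + 18929} = \frac{17529 + \frac{1}{-17188}}{236 + 18929} = \frac{17529 - \frac{1}{17188}}{19165} = \frac{301288451}{17188} \cdot \frac{1}{19165} = \frac{301288451}{329408020} \approx 0.91464$)
$Q - 10584 = \frac{301288451}{329408020} - 10584 = - \frac{3486153195229}{329408020}$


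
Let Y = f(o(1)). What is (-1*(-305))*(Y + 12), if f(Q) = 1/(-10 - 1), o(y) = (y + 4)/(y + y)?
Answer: 39955/11 ≈ 3632.3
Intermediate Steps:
o(y) = (4 + y)/(2*y) (o(y) = (4 + y)/((2*y)) = (4 + y)*(1/(2*y)) = (4 + y)/(2*y))
f(Q) = -1/11 (f(Q) = 1/(-11) = -1/11)
Y = -1/11 ≈ -0.090909
(-1*(-305))*(Y + 12) = (-1*(-305))*(-1/11 + 12) = 305*(131/11) = 39955/11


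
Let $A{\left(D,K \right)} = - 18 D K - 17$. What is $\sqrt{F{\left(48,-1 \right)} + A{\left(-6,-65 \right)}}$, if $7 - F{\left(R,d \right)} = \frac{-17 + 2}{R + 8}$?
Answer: $\frac{i \sqrt{5511310}}{28} \approx 83.844 i$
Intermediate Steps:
$F{\left(R,d \right)} = 7 + \frac{15}{8 + R}$ ($F{\left(R,d \right)} = 7 - \frac{-17 + 2}{R + 8} = 7 - - \frac{15}{8 + R} = 7 + \frac{15}{8 + R}$)
$A{\left(D,K \right)} = -17 - 18 D K$ ($A{\left(D,K \right)} = - 18 D K - 17 = -17 - 18 D K$)
$\sqrt{F{\left(48,-1 \right)} + A{\left(-6,-65 \right)}} = \sqrt{\frac{71 + 7 \cdot 48}{8 + 48} - \left(17 - -7020\right)} = \sqrt{\frac{71 + 336}{56} - 7037} = \sqrt{\frac{1}{56} \cdot 407 - 7037} = \sqrt{\frac{407}{56} - 7037} = \sqrt{- \frac{393665}{56}} = \frac{i \sqrt{5511310}}{28}$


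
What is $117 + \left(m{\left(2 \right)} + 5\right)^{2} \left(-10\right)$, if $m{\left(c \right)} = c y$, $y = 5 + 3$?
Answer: $-4293$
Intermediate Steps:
$y = 8$
$m{\left(c \right)} = 8 c$ ($m{\left(c \right)} = c 8 = 8 c$)
$117 + \left(m{\left(2 \right)} + 5\right)^{2} \left(-10\right) = 117 + \left(8 \cdot 2 + 5\right)^{2} \left(-10\right) = 117 + \left(16 + 5\right)^{2} \left(-10\right) = 117 + 21^{2} \left(-10\right) = 117 + 441 \left(-10\right) = 117 - 4410 = -4293$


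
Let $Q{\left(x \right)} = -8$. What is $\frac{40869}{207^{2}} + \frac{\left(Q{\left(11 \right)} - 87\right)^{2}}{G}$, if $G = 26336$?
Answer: $\frac{162559801}{125385696} \approx 1.2965$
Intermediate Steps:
$\frac{40869}{207^{2}} + \frac{\left(Q{\left(11 \right)} - 87\right)^{2}}{G} = \frac{40869}{207^{2}} + \frac{\left(-8 - 87\right)^{2}}{26336} = \frac{40869}{42849} + \left(-95\right)^{2} \cdot \frac{1}{26336} = 40869 \cdot \frac{1}{42849} + 9025 \cdot \frac{1}{26336} = \frac{4541}{4761} + \frac{9025}{26336} = \frac{162559801}{125385696}$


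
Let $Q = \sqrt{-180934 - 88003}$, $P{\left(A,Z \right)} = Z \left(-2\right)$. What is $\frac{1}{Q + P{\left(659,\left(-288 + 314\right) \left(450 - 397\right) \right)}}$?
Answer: $- \frac{2756}{7864473} - \frac{i \sqrt{268937}}{7864473} \approx -0.00035044 - 6.5941 \cdot 10^{-5} i$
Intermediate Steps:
$P{\left(A,Z \right)} = - 2 Z$
$Q = i \sqrt{268937}$ ($Q = \sqrt{-268937} = i \sqrt{268937} \approx 518.59 i$)
$\frac{1}{Q + P{\left(659,\left(-288 + 314\right) \left(450 - 397\right) \right)}} = \frac{1}{i \sqrt{268937} - 2 \left(-288 + 314\right) \left(450 - 397\right)} = \frac{1}{i \sqrt{268937} - 2 \cdot 26 \cdot 53} = \frac{1}{i \sqrt{268937} - 2756} = \frac{1}{-2756 + i \sqrt{268937}}$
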